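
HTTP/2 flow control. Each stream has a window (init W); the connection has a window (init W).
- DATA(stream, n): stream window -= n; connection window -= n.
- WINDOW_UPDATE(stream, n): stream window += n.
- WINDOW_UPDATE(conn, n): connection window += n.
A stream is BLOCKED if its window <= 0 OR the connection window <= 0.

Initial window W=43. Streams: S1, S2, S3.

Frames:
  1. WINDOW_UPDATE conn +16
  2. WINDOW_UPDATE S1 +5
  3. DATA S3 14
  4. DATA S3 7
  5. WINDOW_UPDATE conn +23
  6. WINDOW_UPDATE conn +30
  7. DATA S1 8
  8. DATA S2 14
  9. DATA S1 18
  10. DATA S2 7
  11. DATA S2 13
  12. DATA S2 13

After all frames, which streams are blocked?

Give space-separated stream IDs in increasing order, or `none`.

Answer: S2

Derivation:
Op 1: conn=59 S1=43 S2=43 S3=43 blocked=[]
Op 2: conn=59 S1=48 S2=43 S3=43 blocked=[]
Op 3: conn=45 S1=48 S2=43 S3=29 blocked=[]
Op 4: conn=38 S1=48 S2=43 S3=22 blocked=[]
Op 5: conn=61 S1=48 S2=43 S3=22 blocked=[]
Op 6: conn=91 S1=48 S2=43 S3=22 blocked=[]
Op 7: conn=83 S1=40 S2=43 S3=22 blocked=[]
Op 8: conn=69 S1=40 S2=29 S3=22 blocked=[]
Op 9: conn=51 S1=22 S2=29 S3=22 blocked=[]
Op 10: conn=44 S1=22 S2=22 S3=22 blocked=[]
Op 11: conn=31 S1=22 S2=9 S3=22 blocked=[]
Op 12: conn=18 S1=22 S2=-4 S3=22 blocked=[2]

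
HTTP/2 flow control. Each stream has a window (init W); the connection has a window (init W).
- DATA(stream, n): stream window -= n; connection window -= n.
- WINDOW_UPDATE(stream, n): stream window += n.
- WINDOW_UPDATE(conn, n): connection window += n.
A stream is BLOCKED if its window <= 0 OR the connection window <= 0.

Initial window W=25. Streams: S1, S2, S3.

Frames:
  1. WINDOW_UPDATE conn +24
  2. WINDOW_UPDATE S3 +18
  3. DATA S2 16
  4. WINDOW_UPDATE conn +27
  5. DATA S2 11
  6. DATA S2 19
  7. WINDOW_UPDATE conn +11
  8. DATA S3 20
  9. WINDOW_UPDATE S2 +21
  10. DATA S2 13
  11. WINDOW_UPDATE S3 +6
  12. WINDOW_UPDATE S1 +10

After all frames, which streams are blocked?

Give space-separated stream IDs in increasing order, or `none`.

Op 1: conn=49 S1=25 S2=25 S3=25 blocked=[]
Op 2: conn=49 S1=25 S2=25 S3=43 blocked=[]
Op 3: conn=33 S1=25 S2=9 S3=43 blocked=[]
Op 4: conn=60 S1=25 S2=9 S3=43 blocked=[]
Op 5: conn=49 S1=25 S2=-2 S3=43 blocked=[2]
Op 6: conn=30 S1=25 S2=-21 S3=43 blocked=[2]
Op 7: conn=41 S1=25 S2=-21 S3=43 blocked=[2]
Op 8: conn=21 S1=25 S2=-21 S3=23 blocked=[2]
Op 9: conn=21 S1=25 S2=0 S3=23 blocked=[2]
Op 10: conn=8 S1=25 S2=-13 S3=23 blocked=[2]
Op 11: conn=8 S1=25 S2=-13 S3=29 blocked=[2]
Op 12: conn=8 S1=35 S2=-13 S3=29 blocked=[2]

Answer: S2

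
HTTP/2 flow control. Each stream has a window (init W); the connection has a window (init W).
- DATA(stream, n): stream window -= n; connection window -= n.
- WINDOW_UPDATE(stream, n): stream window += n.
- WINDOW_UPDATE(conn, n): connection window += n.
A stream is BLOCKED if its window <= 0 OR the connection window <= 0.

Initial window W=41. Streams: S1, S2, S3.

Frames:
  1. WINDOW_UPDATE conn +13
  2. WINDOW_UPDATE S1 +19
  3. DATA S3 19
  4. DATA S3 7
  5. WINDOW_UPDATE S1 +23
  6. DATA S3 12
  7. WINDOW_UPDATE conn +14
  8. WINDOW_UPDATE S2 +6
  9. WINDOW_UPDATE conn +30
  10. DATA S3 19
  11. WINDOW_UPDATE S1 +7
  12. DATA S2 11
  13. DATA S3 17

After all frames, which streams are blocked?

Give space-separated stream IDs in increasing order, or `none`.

Op 1: conn=54 S1=41 S2=41 S3=41 blocked=[]
Op 2: conn=54 S1=60 S2=41 S3=41 blocked=[]
Op 3: conn=35 S1=60 S2=41 S3=22 blocked=[]
Op 4: conn=28 S1=60 S2=41 S3=15 blocked=[]
Op 5: conn=28 S1=83 S2=41 S3=15 blocked=[]
Op 6: conn=16 S1=83 S2=41 S3=3 blocked=[]
Op 7: conn=30 S1=83 S2=41 S3=3 blocked=[]
Op 8: conn=30 S1=83 S2=47 S3=3 blocked=[]
Op 9: conn=60 S1=83 S2=47 S3=3 blocked=[]
Op 10: conn=41 S1=83 S2=47 S3=-16 blocked=[3]
Op 11: conn=41 S1=90 S2=47 S3=-16 blocked=[3]
Op 12: conn=30 S1=90 S2=36 S3=-16 blocked=[3]
Op 13: conn=13 S1=90 S2=36 S3=-33 blocked=[3]

Answer: S3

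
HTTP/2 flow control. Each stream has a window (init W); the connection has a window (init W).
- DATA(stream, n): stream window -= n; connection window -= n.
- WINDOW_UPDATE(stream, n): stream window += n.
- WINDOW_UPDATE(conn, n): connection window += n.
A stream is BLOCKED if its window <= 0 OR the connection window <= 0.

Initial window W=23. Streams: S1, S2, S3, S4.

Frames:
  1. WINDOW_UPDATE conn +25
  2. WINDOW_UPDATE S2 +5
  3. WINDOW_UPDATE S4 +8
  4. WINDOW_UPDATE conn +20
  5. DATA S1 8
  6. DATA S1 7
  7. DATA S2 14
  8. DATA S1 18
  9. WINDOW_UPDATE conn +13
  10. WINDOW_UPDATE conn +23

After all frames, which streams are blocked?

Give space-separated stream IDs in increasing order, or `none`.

Op 1: conn=48 S1=23 S2=23 S3=23 S4=23 blocked=[]
Op 2: conn=48 S1=23 S2=28 S3=23 S4=23 blocked=[]
Op 3: conn=48 S1=23 S2=28 S3=23 S4=31 blocked=[]
Op 4: conn=68 S1=23 S2=28 S3=23 S4=31 blocked=[]
Op 5: conn=60 S1=15 S2=28 S3=23 S4=31 blocked=[]
Op 6: conn=53 S1=8 S2=28 S3=23 S4=31 blocked=[]
Op 7: conn=39 S1=8 S2=14 S3=23 S4=31 blocked=[]
Op 8: conn=21 S1=-10 S2=14 S3=23 S4=31 blocked=[1]
Op 9: conn=34 S1=-10 S2=14 S3=23 S4=31 blocked=[1]
Op 10: conn=57 S1=-10 S2=14 S3=23 S4=31 blocked=[1]

Answer: S1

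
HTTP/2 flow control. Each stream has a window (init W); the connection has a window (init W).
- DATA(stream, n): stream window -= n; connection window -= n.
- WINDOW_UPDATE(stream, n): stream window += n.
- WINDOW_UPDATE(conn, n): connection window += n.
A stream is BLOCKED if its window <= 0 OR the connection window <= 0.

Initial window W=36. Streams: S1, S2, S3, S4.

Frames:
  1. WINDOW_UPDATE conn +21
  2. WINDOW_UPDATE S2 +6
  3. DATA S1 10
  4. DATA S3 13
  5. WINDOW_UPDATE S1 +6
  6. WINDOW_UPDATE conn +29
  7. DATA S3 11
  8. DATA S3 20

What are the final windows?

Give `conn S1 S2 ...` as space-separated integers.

Answer: 32 32 42 -8 36

Derivation:
Op 1: conn=57 S1=36 S2=36 S3=36 S4=36 blocked=[]
Op 2: conn=57 S1=36 S2=42 S3=36 S4=36 blocked=[]
Op 3: conn=47 S1=26 S2=42 S3=36 S4=36 blocked=[]
Op 4: conn=34 S1=26 S2=42 S3=23 S4=36 blocked=[]
Op 5: conn=34 S1=32 S2=42 S3=23 S4=36 blocked=[]
Op 6: conn=63 S1=32 S2=42 S3=23 S4=36 blocked=[]
Op 7: conn=52 S1=32 S2=42 S3=12 S4=36 blocked=[]
Op 8: conn=32 S1=32 S2=42 S3=-8 S4=36 blocked=[3]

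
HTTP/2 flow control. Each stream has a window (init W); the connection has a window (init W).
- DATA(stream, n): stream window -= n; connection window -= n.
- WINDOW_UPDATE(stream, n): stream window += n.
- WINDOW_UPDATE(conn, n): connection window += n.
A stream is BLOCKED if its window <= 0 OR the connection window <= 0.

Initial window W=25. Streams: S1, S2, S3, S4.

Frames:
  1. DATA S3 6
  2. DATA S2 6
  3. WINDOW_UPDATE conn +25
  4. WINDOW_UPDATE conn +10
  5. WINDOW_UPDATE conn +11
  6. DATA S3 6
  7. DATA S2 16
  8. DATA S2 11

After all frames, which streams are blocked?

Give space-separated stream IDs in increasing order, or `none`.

Answer: S2

Derivation:
Op 1: conn=19 S1=25 S2=25 S3=19 S4=25 blocked=[]
Op 2: conn=13 S1=25 S2=19 S3=19 S4=25 blocked=[]
Op 3: conn=38 S1=25 S2=19 S3=19 S4=25 blocked=[]
Op 4: conn=48 S1=25 S2=19 S3=19 S4=25 blocked=[]
Op 5: conn=59 S1=25 S2=19 S3=19 S4=25 blocked=[]
Op 6: conn=53 S1=25 S2=19 S3=13 S4=25 blocked=[]
Op 7: conn=37 S1=25 S2=3 S3=13 S4=25 blocked=[]
Op 8: conn=26 S1=25 S2=-8 S3=13 S4=25 blocked=[2]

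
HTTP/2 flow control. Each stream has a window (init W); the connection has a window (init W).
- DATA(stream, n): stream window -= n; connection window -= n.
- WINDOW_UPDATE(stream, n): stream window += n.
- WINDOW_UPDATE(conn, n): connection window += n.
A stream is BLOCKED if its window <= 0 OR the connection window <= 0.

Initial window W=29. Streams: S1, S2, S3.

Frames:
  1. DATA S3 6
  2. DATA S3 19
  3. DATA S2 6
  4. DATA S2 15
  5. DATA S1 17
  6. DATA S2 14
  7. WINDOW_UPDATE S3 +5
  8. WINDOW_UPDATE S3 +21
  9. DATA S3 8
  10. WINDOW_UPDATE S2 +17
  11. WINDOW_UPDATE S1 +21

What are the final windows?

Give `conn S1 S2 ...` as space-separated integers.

Op 1: conn=23 S1=29 S2=29 S3=23 blocked=[]
Op 2: conn=4 S1=29 S2=29 S3=4 blocked=[]
Op 3: conn=-2 S1=29 S2=23 S3=4 blocked=[1, 2, 3]
Op 4: conn=-17 S1=29 S2=8 S3=4 blocked=[1, 2, 3]
Op 5: conn=-34 S1=12 S2=8 S3=4 blocked=[1, 2, 3]
Op 6: conn=-48 S1=12 S2=-6 S3=4 blocked=[1, 2, 3]
Op 7: conn=-48 S1=12 S2=-6 S3=9 blocked=[1, 2, 3]
Op 8: conn=-48 S1=12 S2=-6 S3=30 blocked=[1, 2, 3]
Op 9: conn=-56 S1=12 S2=-6 S3=22 blocked=[1, 2, 3]
Op 10: conn=-56 S1=12 S2=11 S3=22 blocked=[1, 2, 3]
Op 11: conn=-56 S1=33 S2=11 S3=22 blocked=[1, 2, 3]

Answer: -56 33 11 22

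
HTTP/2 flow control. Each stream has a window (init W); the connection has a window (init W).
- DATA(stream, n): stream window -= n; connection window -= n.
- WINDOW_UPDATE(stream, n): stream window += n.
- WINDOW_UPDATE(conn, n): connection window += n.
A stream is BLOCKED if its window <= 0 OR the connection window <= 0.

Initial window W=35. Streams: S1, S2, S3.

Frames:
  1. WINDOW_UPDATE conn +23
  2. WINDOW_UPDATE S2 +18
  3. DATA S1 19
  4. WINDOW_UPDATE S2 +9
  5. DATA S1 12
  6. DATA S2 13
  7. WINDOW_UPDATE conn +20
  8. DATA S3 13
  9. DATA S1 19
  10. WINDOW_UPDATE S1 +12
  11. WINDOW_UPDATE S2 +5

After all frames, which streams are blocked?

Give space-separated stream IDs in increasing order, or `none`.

Op 1: conn=58 S1=35 S2=35 S3=35 blocked=[]
Op 2: conn=58 S1=35 S2=53 S3=35 blocked=[]
Op 3: conn=39 S1=16 S2=53 S3=35 blocked=[]
Op 4: conn=39 S1=16 S2=62 S3=35 blocked=[]
Op 5: conn=27 S1=4 S2=62 S3=35 blocked=[]
Op 6: conn=14 S1=4 S2=49 S3=35 blocked=[]
Op 7: conn=34 S1=4 S2=49 S3=35 blocked=[]
Op 8: conn=21 S1=4 S2=49 S3=22 blocked=[]
Op 9: conn=2 S1=-15 S2=49 S3=22 blocked=[1]
Op 10: conn=2 S1=-3 S2=49 S3=22 blocked=[1]
Op 11: conn=2 S1=-3 S2=54 S3=22 blocked=[1]

Answer: S1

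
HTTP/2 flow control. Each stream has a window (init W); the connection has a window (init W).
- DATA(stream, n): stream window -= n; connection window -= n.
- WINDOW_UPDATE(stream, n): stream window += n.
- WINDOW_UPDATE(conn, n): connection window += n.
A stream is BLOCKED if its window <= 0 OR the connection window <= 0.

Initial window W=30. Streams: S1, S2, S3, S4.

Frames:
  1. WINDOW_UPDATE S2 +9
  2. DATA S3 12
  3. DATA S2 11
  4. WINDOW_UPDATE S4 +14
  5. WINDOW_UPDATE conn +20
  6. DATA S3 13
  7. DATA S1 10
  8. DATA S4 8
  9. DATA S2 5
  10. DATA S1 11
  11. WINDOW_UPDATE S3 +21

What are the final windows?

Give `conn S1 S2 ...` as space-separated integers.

Answer: -20 9 23 26 36

Derivation:
Op 1: conn=30 S1=30 S2=39 S3=30 S4=30 blocked=[]
Op 2: conn=18 S1=30 S2=39 S3=18 S4=30 blocked=[]
Op 3: conn=7 S1=30 S2=28 S3=18 S4=30 blocked=[]
Op 4: conn=7 S1=30 S2=28 S3=18 S4=44 blocked=[]
Op 5: conn=27 S1=30 S2=28 S3=18 S4=44 blocked=[]
Op 6: conn=14 S1=30 S2=28 S3=5 S4=44 blocked=[]
Op 7: conn=4 S1=20 S2=28 S3=5 S4=44 blocked=[]
Op 8: conn=-4 S1=20 S2=28 S3=5 S4=36 blocked=[1, 2, 3, 4]
Op 9: conn=-9 S1=20 S2=23 S3=5 S4=36 blocked=[1, 2, 3, 4]
Op 10: conn=-20 S1=9 S2=23 S3=5 S4=36 blocked=[1, 2, 3, 4]
Op 11: conn=-20 S1=9 S2=23 S3=26 S4=36 blocked=[1, 2, 3, 4]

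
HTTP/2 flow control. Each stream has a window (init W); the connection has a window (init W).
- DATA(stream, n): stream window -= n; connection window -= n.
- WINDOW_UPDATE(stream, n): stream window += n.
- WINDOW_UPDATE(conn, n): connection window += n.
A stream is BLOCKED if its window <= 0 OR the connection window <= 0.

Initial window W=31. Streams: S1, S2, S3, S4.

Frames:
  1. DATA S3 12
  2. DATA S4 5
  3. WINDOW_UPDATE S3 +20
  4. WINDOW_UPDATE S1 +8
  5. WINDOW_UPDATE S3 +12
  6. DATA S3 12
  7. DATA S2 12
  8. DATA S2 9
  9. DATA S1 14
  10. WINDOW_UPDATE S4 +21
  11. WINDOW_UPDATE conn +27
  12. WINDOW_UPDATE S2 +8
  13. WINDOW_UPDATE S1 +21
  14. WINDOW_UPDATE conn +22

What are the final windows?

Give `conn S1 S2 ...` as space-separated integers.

Answer: 16 46 18 39 47

Derivation:
Op 1: conn=19 S1=31 S2=31 S3=19 S4=31 blocked=[]
Op 2: conn=14 S1=31 S2=31 S3=19 S4=26 blocked=[]
Op 3: conn=14 S1=31 S2=31 S3=39 S4=26 blocked=[]
Op 4: conn=14 S1=39 S2=31 S3=39 S4=26 blocked=[]
Op 5: conn=14 S1=39 S2=31 S3=51 S4=26 blocked=[]
Op 6: conn=2 S1=39 S2=31 S3=39 S4=26 blocked=[]
Op 7: conn=-10 S1=39 S2=19 S3=39 S4=26 blocked=[1, 2, 3, 4]
Op 8: conn=-19 S1=39 S2=10 S3=39 S4=26 blocked=[1, 2, 3, 4]
Op 9: conn=-33 S1=25 S2=10 S3=39 S4=26 blocked=[1, 2, 3, 4]
Op 10: conn=-33 S1=25 S2=10 S3=39 S4=47 blocked=[1, 2, 3, 4]
Op 11: conn=-6 S1=25 S2=10 S3=39 S4=47 blocked=[1, 2, 3, 4]
Op 12: conn=-6 S1=25 S2=18 S3=39 S4=47 blocked=[1, 2, 3, 4]
Op 13: conn=-6 S1=46 S2=18 S3=39 S4=47 blocked=[1, 2, 3, 4]
Op 14: conn=16 S1=46 S2=18 S3=39 S4=47 blocked=[]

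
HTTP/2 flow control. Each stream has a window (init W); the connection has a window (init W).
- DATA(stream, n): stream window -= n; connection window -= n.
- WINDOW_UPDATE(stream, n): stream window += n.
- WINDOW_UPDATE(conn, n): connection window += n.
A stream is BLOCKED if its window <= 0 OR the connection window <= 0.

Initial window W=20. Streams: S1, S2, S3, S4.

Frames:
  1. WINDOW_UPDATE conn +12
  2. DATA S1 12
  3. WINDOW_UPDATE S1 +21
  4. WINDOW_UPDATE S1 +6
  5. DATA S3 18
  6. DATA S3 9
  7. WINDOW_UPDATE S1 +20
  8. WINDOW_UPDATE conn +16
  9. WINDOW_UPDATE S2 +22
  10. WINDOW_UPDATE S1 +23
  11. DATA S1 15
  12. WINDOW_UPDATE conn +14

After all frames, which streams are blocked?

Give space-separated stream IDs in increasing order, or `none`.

Answer: S3

Derivation:
Op 1: conn=32 S1=20 S2=20 S3=20 S4=20 blocked=[]
Op 2: conn=20 S1=8 S2=20 S3=20 S4=20 blocked=[]
Op 3: conn=20 S1=29 S2=20 S3=20 S4=20 blocked=[]
Op 4: conn=20 S1=35 S2=20 S3=20 S4=20 blocked=[]
Op 5: conn=2 S1=35 S2=20 S3=2 S4=20 blocked=[]
Op 6: conn=-7 S1=35 S2=20 S3=-7 S4=20 blocked=[1, 2, 3, 4]
Op 7: conn=-7 S1=55 S2=20 S3=-7 S4=20 blocked=[1, 2, 3, 4]
Op 8: conn=9 S1=55 S2=20 S3=-7 S4=20 blocked=[3]
Op 9: conn=9 S1=55 S2=42 S3=-7 S4=20 blocked=[3]
Op 10: conn=9 S1=78 S2=42 S3=-7 S4=20 blocked=[3]
Op 11: conn=-6 S1=63 S2=42 S3=-7 S4=20 blocked=[1, 2, 3, 4]
Op 12: conn=8 S1=63 S2=42 S3=-7 S4=20 blocked=[3]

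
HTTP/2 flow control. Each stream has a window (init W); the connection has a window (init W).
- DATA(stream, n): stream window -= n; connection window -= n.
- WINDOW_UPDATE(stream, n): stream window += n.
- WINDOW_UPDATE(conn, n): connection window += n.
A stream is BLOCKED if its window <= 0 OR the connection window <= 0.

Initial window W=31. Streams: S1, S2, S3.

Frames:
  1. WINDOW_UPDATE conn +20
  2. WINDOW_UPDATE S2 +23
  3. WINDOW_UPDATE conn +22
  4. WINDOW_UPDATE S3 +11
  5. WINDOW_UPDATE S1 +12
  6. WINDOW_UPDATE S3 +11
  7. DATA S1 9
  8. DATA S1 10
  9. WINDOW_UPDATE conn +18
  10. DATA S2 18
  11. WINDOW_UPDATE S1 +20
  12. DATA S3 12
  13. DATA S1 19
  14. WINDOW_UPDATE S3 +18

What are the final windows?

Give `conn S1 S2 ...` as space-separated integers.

Answer: 23 25 36 59

Derivation:
Op 1: conn=51 S1=31 S2=31 S3=31 blocked=[]
Op 2: conn=51 S1=31 S2=54 S3=31 blocked=[]
Op 3: conn=73 S1=31 S2=54 S3=31 blocked=[]
Op 4: conn=73 S1=31 S2=54 S3=42 blocked=[]
Op 5: conn=73 S1=43 S2=54 S3=42 blocked=[]
Op 6: conn=73 S1=43 S2=54 S3=53 blocked=[]
Op 7: conn=64 S1=34 S2=54 S3=53 blocked=[]
Op 8: conn=54 S1=24 S2=54 S3=53 blocked=[]
Op 9: conn=72 S1=24 S2=54 S3=53 blocked=[]
Op 10: conn=54 S1=24 S2=36 S3=53 blocked=[]
Op 11: conn=54 S1=44 S2=36 S3=53 blocked=[]
Op 12: conn=42 S1=44 S2=36 S3=41 blocked=[]
Op 13: conn=23 S1=25 S2=36 S3=41 blocked=[]
Op 14: conn=23 S1=25 S2=36 S3=59 blocked=[]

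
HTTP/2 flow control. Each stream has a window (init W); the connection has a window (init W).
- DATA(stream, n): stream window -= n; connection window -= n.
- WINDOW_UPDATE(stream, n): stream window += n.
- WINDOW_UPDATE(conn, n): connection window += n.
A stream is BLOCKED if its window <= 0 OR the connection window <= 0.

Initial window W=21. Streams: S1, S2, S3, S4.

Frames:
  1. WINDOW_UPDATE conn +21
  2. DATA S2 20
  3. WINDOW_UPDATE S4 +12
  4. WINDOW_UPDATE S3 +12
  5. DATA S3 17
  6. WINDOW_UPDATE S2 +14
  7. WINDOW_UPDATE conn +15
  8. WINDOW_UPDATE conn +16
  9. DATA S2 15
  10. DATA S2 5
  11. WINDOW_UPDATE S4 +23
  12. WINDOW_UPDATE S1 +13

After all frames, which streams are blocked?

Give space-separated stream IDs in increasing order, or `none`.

Answer: S2

Derivation:
Op 1: conn=42 S1=21 S2=21 S3=21 S4=21 blocked=[]
Op 2: conn=22 S1=21 S2=1 S3=21 S4=21 blocked=[]
Op 3: conn=22 S1=21 S2=1 S3=21 S4=33 blocked=[]
Op 4: conn=22 S1=21 S2=1 S3=33 S4=33 blocked=[]
Op 5: conn=5 S1=21 S2=1 S3=16 S4=33 blocked=[]
Op 6: conn=5 S1=21 S2=15 S3=16 S4=33 blocked=[]
Op 7: conn=20 S1=21 S2=15 S3=16 S4=33 blocked=[]
Op 8: conn=36 S1=21 S2=15 S3=16 S4=33 blocked=[]
Op 9: conn=21 S1=21 S2=0 S3=16 S4=33 blocked=[2]
Op 10: conn=16 S1=21 S2=-5 S3=16 S4=33 blocked=[2]
Op 11: conn=16 S1=21 S2=-5 S3=16 S4=56 blocked=[2]
Op 12: conn=16 S1=34 S2=-5 S3=16 S4=56 blocked=[2]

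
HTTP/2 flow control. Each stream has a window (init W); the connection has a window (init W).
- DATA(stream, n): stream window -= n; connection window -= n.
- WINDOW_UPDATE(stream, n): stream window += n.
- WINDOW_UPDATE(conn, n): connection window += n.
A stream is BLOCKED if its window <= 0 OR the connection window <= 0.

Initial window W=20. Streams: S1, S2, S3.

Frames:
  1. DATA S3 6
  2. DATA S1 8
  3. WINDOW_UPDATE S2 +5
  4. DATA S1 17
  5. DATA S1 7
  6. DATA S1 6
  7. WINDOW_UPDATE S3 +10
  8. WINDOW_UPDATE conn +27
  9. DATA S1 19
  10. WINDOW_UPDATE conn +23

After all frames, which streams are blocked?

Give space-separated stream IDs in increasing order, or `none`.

Op 1: conn=14 S1=20 S2=20 S3=14 blocked=[]
Op 2: conn=6 S1=12 S2=20 S3=14 blocked=[]
Op 3: conn=6 S1=12 S2=25 S3=14 blocked=[]
Op 4: conn=-11 S1=-5 S2=25 S3=14 blocked=[1, 2, 3]
Op 5: conn=-18 S1=-12 S2=25 S3=14 blocked=[1, 2, 3]
Op 6: conn=-24 S1=-18 S2=25 S3=14 blocked=[1, 2, 3]
Op 7: conn=-24 S1=-18 S2=25 S3=24 blocked=[1, 2, 3]
Op 8: conn=3 S1=-18 S2=25 S3=24 blocked=[1]
Op 9: conn=-16 S1=-37 S2=25 S3=24 blocked=[1, 2, 3]
Op 10: conn=7 S1=-37 S2=25 S3=24 blocked=[1]

Answer: S1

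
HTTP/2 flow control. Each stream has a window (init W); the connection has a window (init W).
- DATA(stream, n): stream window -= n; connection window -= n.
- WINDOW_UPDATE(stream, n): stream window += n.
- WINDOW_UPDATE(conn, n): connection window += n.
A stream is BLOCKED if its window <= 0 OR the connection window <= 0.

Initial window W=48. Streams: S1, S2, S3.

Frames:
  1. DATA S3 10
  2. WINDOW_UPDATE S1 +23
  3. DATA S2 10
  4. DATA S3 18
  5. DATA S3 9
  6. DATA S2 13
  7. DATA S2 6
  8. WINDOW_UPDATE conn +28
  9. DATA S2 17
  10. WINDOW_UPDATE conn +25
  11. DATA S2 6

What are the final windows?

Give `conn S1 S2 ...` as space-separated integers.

Answer: 12 71 -4 11

Derivation:
Op 1: conn=38 S1=48 S2=48 S3=38 blocked=[]
Op 2: conn=38 S1=71 S2=48 S3=38 blocked=[]
Op 3: conn=28 S1=71 S2=38 S3=38 blocked=[]
Op 4: conn=10 S1=71 S2=38 S3=20 blocked=[]
Op 5: conn=1 S1=71 S2=38 S3=11 blocked=[]
Op 6: conn=-12 S1=71 S2=25 S3=11 blocked=[1, 2, 3]
Op 7: conn=-18 S1=71 S2=19 S3=11 blocked=[1, 2, 3]
Op 8: conn=10 S1=71 S2=19 S3=11 blocked=[]
Op 9: conn=-7 S1=71 S2=2 S3=11 blocked=[1, 2, 3]
Op 10: conn=18 S1=71 S2=2 S3=11 blocked=[]
Op 11: conn=12 S1=71 S2=-4 S3=11 blocked=[2]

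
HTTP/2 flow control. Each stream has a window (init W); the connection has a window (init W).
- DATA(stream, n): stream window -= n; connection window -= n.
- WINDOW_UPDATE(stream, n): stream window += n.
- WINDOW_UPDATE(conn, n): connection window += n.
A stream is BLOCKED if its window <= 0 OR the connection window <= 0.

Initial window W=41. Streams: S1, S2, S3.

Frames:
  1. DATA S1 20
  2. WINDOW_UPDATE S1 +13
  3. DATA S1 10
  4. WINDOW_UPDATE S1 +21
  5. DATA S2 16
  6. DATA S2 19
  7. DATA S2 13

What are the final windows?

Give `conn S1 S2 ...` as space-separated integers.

Answer: -37 45 -7 41

Derivation:
Op 1: conn=21 S1=21 S2=41 S3=41 blocked=[]
Op 2: conn=21 S1=34 S2=41 S3=41 blocked=[]
Op 3: conn=11 S1=24 S2=41 S3=41 blocked=[]
Op 4: conn=11 S1=45 S2=41 S3=41 blocked=[]
Op 5: conn=-5 S1=45 S2=25 S3=41 blocked=[1, 2, 3]
Op 6: conn=-24 S1=45 S2=6 S3=41 blocked=[1, 2, 3]
Op 7: conn=-37 S1=45 S2=-7 S3=41 blocked=[1, 2, 3]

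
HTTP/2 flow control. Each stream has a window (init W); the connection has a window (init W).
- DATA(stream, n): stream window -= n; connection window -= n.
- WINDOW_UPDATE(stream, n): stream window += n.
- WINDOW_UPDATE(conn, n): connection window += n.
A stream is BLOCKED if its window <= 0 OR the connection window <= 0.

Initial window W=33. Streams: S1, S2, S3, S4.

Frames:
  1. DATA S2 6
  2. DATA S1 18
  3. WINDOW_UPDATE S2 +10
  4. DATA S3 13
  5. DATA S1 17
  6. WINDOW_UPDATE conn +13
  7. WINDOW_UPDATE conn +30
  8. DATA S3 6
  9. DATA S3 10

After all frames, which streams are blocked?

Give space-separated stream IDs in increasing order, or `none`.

Answer: S1

Derivation:
Op 1: conn=27 S1=33 S2=27 S3=33 S4=33 blocked=[]
Op 2: conn=9 S1=15 S2=27 S3=33 S4=33 blocked=[]
Op 3: conn=9 S1=15 S2=37 S3=33 S4=33 blocked=[]
Op 4: conn=-4 S1=15 S2=37 S3=20 S4=33 blocked=[1, 2, 3, 4]
Op 5: conn=-21 S1=-2 S2=37 S3=20 S4=33 blocked=[1, 2, 3, 4]
Op 6: conn=-8 S1=-2 S2=37 S3=20 S4=33 blocked=[1, 2, 3, 4]
Op 7: conn=22 S1=-2 S2=37 S3=20 S4=33 blocked=[1]
Op 8: conn=16 S1=-2 S2=37 S3=14 S4=33 blocked=[1]
Op 9: conn=6 S1=-2 S2=37 S3=4 S4=33 blocked=[1]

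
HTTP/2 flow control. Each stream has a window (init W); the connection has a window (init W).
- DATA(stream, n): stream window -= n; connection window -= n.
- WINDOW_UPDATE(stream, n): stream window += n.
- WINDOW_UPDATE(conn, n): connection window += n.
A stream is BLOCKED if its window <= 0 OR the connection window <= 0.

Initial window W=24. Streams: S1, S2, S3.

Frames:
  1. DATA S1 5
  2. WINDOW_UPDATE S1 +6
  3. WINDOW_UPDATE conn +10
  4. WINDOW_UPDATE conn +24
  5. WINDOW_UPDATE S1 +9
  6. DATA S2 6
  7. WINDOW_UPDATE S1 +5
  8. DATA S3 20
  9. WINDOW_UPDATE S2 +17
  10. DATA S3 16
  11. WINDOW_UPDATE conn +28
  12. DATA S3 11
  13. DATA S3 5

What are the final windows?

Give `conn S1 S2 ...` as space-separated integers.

Answer: 23 39 35 -28

Derivation:
Op 1: conn=19 S1=19 S2=24 S3=24 blocked=[]
Op 2: conn=19 S1=25 S2=24 S3=24 blocked=[]
Op 3: conn=29 S1=25 S2=24 S3=24 blocked=[]
Op 4: conn=53 S1=25 S2=24 S3=24 blocked=[]
Op 5: conn=53 S1=34 S2=24 S3=24 blocked=[]
Op 6: conn=47 S1=34 S2=18 S3=24 blocked=[]
Op 7: conn=47 S1=39 S2=18 S3=24 blocked=[]
Op 8: conn=27 S1=39 S2=18 S3=4 blocked=[]
Op 9: conn=27 S1=39 S2=35 S3=4 blocked=[]
Op 10: conn=11 S1=39 S2=35 S3=-12 blocked=[3]
Op 11: conn=39 S1=39 S2=35 S3=-12 blocked=[3]
Op 12: conn=28 S1=39 S2=35 S3=-23 blocked=[3]
Op 13: conn=23 S1=39 S2=35 S3=-28 blocked=[3]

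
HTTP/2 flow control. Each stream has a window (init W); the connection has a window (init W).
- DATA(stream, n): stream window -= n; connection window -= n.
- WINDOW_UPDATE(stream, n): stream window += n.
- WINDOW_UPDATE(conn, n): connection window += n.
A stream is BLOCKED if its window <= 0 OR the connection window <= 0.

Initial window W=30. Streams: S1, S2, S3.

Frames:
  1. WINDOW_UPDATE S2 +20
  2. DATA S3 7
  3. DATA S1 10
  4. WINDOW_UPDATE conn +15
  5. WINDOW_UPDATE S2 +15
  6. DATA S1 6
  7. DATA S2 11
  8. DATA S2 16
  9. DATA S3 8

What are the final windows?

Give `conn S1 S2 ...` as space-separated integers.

Op 1: conn=30 S1=30 S2=50 S3=30 blocked=[]
Op 2: conn=23 S1=30 S2=50 S3=23 blocked=[]
Op 3: conn=13 S1=20 S2=50 S3=23 blocked=[]
Op 4: conn=28 S1=20 S2=50 S3=23 blocked=[]
Op 5: conn=28 S1=20 S2=65 S3=23 blocked=[]
Op 6: conn=22 S1=14 S2=65 S3=23 blocked=[]
Op 7: conn=11 S1=14 S2=54 S3=23 blocked=[]
Op 8: conn=-5 S1=14 S2=38 S3=23 blocked=[1, 2, 3]
Op 9: conn=-13 S1=14 S2=38 S3=15 blocked=[1, 2, 3]

Answer: -13 14 38 15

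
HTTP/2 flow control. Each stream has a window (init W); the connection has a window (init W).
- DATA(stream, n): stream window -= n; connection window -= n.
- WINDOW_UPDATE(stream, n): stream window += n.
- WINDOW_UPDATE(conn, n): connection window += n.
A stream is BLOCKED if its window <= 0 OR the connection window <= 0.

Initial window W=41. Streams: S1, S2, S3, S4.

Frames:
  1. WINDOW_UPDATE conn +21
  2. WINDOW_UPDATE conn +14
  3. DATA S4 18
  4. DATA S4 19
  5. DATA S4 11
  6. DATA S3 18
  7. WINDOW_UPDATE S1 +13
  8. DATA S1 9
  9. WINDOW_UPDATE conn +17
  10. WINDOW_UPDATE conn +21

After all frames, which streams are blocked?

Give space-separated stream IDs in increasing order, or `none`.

Op 1: conn=62 S1=41 S2=41 S3=41 S4=41 blocked=[]
Op 2: conn=76 S1=41 S2=41 S3=41 S4=41 blocked=[]
Op 3: conn=58 S1=41 S2=41 S3=41 S4=23 blocked=[]
Op 4: conn=39 S1=41 S2=41 S3=41 S4=4 blocked=[]
Op 5: conn=28 S1=41 S2=41 S3=41 S4=-7 blocked=[4]
Op 6: conn=10 S1=41 S2=41 S3=23 S4=-7 blocked=[4]
Op 7: conn=10 S1=54 S2=41 S3=23 S4=-7 blocked=[4]
Op 8: conn=1 S1=45 S2=41 S3=23 S4=-7 blocked=[4]
Op 9: conn=18 S1=45 S2=41 S3=23 S4=-7 blocked=[4]
Op 10: conn=39 S1=45 S2=41 S3=23 S4=-7 blocked=[4]

Answer: S4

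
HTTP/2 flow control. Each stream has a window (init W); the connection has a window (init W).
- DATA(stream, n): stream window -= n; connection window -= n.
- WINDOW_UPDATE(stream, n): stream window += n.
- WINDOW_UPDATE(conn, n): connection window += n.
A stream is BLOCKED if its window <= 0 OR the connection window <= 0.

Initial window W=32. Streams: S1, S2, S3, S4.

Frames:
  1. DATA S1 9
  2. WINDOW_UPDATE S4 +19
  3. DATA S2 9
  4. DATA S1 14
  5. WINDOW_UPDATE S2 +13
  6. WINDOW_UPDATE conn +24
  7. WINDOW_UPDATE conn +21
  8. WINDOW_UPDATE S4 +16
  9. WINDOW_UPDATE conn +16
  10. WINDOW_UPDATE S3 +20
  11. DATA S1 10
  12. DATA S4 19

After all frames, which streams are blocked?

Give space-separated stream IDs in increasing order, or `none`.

Op 1: conn=23 S1=23 S2=32 S3=32 S4=32 blocked=[]
Op 2: conn=23 S1=23 S2=32 S3=32 S4=51 blocked=[]
Op 3: conn=14 S1=23 S2=23 S3=32 S4=51 blocked=[]
Op 4: conn=0 S1=9 S2=23 S3=32 S4=51 blocked=[1, 2, 3, 4]
Op 5: conn=0 S1=9 S2=36 S3=32 S4=51 blocked=[1, 2, 3, 4]
Op 6: conn=24 S1=9 S2=36 S3=32 S4=51 blocked=[]
Op 7: conn=45 S1=9 S2=36 S3=32 S4=51 blocked=[]
Op 8: conn=45 S1=9 S2=36 S3=32 S4=67 blocked=[]
Op 9: conn=61 S1=9 S2=36 S3=32 S4=67 blocked=[]
Op 10: conn=61 S1=9 S2=36 S3=52 S4=67 blocked=[]
Op 11: conn=51 S1=-1 S2=36 S3=52 S4=67 blocked=[1]
Op 12: conn=32 S1=-1 S2=36 S3=52 S4=48 blocked=[1]

Answer: S1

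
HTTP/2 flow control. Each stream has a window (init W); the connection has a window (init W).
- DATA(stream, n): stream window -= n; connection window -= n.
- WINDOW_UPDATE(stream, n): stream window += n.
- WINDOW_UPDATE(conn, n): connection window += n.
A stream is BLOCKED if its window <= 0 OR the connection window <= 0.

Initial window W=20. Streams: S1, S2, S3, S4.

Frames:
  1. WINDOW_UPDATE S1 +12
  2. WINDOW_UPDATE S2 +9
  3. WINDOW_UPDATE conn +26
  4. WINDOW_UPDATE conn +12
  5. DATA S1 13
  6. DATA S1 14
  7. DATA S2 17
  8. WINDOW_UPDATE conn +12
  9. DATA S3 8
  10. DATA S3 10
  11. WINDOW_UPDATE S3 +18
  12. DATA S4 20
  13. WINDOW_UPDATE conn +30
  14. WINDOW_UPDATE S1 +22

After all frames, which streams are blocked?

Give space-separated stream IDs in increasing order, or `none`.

Answer: S4

Derivation:
Op 1: conn=20 S1=32 S2=20 S3=20 S4=20 blocked=[]
Op 2: conn=20 S1=32 S2=29 S3=20 S4=20 blocked=[]
Op 3: conn=46 S1=32 S2=29 S3=20 S4=20 blocked=[]
Op 4: conn=58 S1=32 S2=29 S3=20 S4=20 blocked=[]
Op 5: conn=45 S1=19 S2=29 S3=20 S4=20 blocked=[]
Op 6: conn=31 S1=5 S2=29 S3=20 S4=20 blocked=[]
Op 7: conn=14 S1=5 S2=12 S3=20 S4=20 blocked=[]
Op 8: conn=26 S1=5 S2=12 S3=20 S4=20 blocked=[]
Op 9: conn=18 S1=5 S2=12 S3=12 S4=20 blocked=[]
Op 10: conn=8 S1=5 S2=12 S3=2 S4=20 blocked=[]
Op 11: conn=8 S1=5 S2=12 S3=20 S4=20 blocked=[]
Op 12: conn=-12 S1=5 S2=12 S3=20 S4=0 blocked=[1, 2, 3, 4]
Op 13: conn=18 S1=5 S2=12 S3=20 S4=0 blocked=[4]
Op 14: conn=18 S1=27 S2=12 S3=20 S4=0 blocked=[4]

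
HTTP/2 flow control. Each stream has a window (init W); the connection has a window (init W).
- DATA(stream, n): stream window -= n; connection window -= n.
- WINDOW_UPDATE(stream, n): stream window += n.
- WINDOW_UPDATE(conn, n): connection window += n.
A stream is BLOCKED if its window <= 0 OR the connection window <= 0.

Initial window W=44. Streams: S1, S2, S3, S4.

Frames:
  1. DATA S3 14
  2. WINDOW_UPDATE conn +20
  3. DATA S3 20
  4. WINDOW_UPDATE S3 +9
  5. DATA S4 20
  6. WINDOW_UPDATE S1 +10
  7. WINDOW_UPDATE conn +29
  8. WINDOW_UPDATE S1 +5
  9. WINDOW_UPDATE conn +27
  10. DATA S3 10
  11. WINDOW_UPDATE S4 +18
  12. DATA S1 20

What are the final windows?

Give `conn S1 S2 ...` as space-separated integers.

Answer: 36 39 44 9 42

Derivation:
Op 1: conn=30 S1=44 S2=44 S3=30 S4=44 blocked=[]
Op 2: conn=50 S1=44 S2=44 S3=30 S4=44 blocked=[]
Op 3: conn=30 S1=44 S2=44 S3=10 S4=44 blocked=[]
Op 4: conn=30 S1=44 S2=44 S3=19 S4=44 blocked=[]
Op 5: conn=10 S1=44 S2=44 S3=19 S4=24 blocked=[]
Op 6: conn=10 S1=54 S2=44 S3=19 S4=24 blocked=[]
Op 7: conn=39 S1=54 S2=44 S3=19 S4=24 blocked=[]
Op 8: conn=39 S1=59 S2=44 S3=19 S4=24 blocked=[]
Op 9: conn=66 S1=59 S2=44 S3=19 S4=24 blocked=[]
Op 10: conn=56 S1=59 S2=44 S3=9 S4=24 blocked=[]
Op 11: conn=56 S1=59 S2=44 S3=9 S4=42 blocked=[]
Op 12: conn=36 S1=39 S2=44 S3=9 S4=42 blocked=[]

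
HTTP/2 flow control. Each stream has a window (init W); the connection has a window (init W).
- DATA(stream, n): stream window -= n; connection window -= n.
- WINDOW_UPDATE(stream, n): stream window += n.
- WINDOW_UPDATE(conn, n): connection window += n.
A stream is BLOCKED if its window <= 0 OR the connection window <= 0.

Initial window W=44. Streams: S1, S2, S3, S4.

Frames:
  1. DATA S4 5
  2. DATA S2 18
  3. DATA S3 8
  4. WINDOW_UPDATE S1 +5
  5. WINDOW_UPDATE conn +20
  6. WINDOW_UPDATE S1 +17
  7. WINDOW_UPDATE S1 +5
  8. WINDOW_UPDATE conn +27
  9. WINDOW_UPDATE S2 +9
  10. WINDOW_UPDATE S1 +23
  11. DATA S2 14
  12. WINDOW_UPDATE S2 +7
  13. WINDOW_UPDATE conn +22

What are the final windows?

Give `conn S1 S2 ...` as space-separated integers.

Answer: 68 94 28 36 39

Derivation:
Op 1: conn=39 S1=44 S2=44 S3=44 S4=39 blocked=[]
Op 2: conn=21 S1=44 S2=26 S3=44 S4=39 blocked=[]
Op 3: conn=13 S1=44 S2=26 S3=36 S4=39 blocked=[]
Op 4: conn=13 S1=49 S2=26 S3=36 S4=39 blocked=[]
Op 5: conn=33 S1=49 S2=26 S3=36 S4=39 blocked=[]
Op 6: conn=33 S1=66 S2=26 S3=36 S4=39 blocked=[]
Op 7: conn=33 S1=71 S2=26 S3=36 S4=39 blocked=[]
Op 8: conn=60 S1=71 S2=26 S3=36 S4=39 blocked=[]
Op 9: conn=60 S1=71 S2=35 S3=36 S4=39 blocked=[]
Op 10: conn=60 S1=94 S2=35 S3=36 S4=39 blocked=[]
Op 11: conn=46 S1=94 S2=21 S3=36 S4=39 blocked=[]
Op 12: conn=46 S1=94 S2=28 S3=36 S4=39 blocked=[]
Op 13: conn=68 S1=94 S2=28 S3=36 S4=39 blocked=[]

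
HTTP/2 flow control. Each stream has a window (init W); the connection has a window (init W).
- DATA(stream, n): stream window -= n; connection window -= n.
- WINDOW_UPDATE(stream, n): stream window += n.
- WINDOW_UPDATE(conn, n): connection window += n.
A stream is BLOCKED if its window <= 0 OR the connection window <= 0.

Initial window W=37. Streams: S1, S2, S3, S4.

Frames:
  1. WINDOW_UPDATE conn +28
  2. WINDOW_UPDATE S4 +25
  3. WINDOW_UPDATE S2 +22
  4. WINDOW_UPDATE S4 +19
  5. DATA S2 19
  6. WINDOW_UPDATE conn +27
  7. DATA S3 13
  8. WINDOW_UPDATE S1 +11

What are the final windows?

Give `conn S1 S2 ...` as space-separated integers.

Answer: 60 48 40 24 81

Derivation:
Op 1: conn=65 S1=37 S2=37 S3=37 S4=37 blocked=[]
Op 2: conn=65 S1=37 S2=37 S3=37 S4=62 blocked=[]
Op 3: conn=65 S1=37 S2=59 S3=37 S4=62 blocked=[]
Op 4: conn=65 S1=37 S2=59 S3=37 S4=81 blocked=[]
Op 5: conn=46 S1=37 S2=40 S3=37 S4=81 blocked=[]
Op 6: conn=73 S1=37 S2=40 S3=37 S4=81 blocked=[]
Op 7: conn=60 S1=37 S2=40 S3=24 S4=81 blocked=[]
Op 8: conn=60 S1=48 S2=40 S3=24 S4=81 blocked=[]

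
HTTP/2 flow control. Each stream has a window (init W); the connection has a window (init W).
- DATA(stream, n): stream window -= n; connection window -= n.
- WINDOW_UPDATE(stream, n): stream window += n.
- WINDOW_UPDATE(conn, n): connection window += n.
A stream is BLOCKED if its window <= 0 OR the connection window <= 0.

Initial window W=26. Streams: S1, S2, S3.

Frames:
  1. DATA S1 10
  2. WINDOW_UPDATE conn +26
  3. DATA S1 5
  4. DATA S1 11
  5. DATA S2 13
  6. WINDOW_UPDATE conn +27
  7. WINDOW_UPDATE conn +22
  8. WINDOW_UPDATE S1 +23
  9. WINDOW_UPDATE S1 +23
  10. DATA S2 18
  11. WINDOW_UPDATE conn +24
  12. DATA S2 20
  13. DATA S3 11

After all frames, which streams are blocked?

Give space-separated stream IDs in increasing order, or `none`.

Answer: S2

Derivation:
Op 1: conn=16 S1=16 S2=26 S3=26 blocked=[]
Op 2: conn=42 S1=16 S2=26 S3=26 blocked=[]
Op 3: conn=37 S1=11 S2=26 S3=26 blocked=[]
Op 4: conn=26 S1=0 S2=26 S3=26 blocked=[1]
Op 5: conn=13 S1=0 S2=13 S3=26 blocked=[1]
Op 6: conn=40 S1=0 S2=13 S3=26 blocked=[1]
Op 7: conn=62 S1=0 S2=13 S3=26 blocked=[1]
Op 8: conn=62 S1=23 S2=13 S3=26 blocked=[]
Op 9: conn=62 S1=46 S2=13 S3=26 blocked=[]
Op 10: conn=44 S1=46 S2=-5 S3=26 blocked=[2]
Op 11: conn=68 S1=46 S2=-5 S3=26 blocked=[2]
Op 12: conn=48 S1=46 S2=-25 S3=26 blocked=[2]
Op 13: conn=37 S1=46 S2=-25 S3=15 blocked=[2]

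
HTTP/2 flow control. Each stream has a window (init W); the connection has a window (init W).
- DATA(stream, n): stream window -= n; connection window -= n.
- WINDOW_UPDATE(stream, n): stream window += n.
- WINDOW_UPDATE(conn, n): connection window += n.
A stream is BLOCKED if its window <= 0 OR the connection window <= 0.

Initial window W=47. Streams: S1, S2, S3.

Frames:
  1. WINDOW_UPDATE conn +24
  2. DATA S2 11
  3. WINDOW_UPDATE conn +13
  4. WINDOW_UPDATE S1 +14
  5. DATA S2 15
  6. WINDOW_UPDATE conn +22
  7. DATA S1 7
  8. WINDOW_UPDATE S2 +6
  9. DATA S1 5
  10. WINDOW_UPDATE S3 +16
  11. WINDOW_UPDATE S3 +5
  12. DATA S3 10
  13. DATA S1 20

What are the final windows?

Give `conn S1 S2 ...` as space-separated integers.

Answer: 38 29 27 58

Derivation:
Op 1: conn=71 S1=47 S2=47 S3=47 blocked=[]
Op 2: conn=60 S1=47 S2=36 S3=47 blocked=[]
Op 3: conn=73 S1=47 S2=36 S3=47 blocked=[]
Op 4: conn=73 S1=61 S2=36 S3=47 blocked=[]
Op 5: conn=58 S1=61 S2=21 S3=47 blocked=[]
Op 6: conn=80 S1=61 S2=21 S3=47 blocked=[]
Op 7: conn=73 S1=54 S2=21 S3=47 blocked=[]
Op 8: conn=73 S1=54 S2=27 S3=47 blocked=[]
Op 9: conn=68 S1=49 S2=27 S3=47 blocked=[]
Op 10: conn=68 S1=49 S2=27 S3=63 blocked=[]
Op 11: conn=68 S1=49 S2=27 S3=68 blocked=[]
Op 12: conn=58 S1=49 S2=27 S3=58 blocked=[]
Op 13: conn=38 S1=29 S2=27 S3=58 blocked=[]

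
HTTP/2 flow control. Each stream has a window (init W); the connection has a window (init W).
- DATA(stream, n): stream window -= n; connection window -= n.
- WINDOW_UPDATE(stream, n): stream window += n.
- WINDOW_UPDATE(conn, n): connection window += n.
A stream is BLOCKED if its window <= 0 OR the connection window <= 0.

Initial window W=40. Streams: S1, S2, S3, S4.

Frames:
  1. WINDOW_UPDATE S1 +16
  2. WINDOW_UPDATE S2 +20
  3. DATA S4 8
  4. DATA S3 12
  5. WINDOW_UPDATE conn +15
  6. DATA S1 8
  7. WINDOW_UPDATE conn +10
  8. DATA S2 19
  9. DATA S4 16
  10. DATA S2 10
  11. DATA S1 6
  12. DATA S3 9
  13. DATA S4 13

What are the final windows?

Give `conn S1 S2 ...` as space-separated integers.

Op 1: conn=40 S1=56 S2=40 S3=40 S4=40 blocked=[]
Op 2: conn=40 S1=56 S2=60 S3=40 S4=40 blocked=[]
Op 3: conn=32 S1=56 S2=60 S3=40 S4=32 blocked=[]
Op 4: conn=20 S1=56 S2=60 S3=28 S4=32 blocked=[]
Op 5: conn=35 S1=56 S2=60 S3=28 S4=32 blocked=[]
Op 6: conn=27 S1=48 S2=60 S3=28 S4=32 blocked=[]
Op 7: conn=37 S1=48 S2=60 S3=28 S4=32 blocked=[]
Op 8: conn=18 S1=48 S2=41 S3=28 S4=32 blocked=[]
Op 9: conn=2 S1=48 S2=41 S3=28 S4=16 blocked=[]
Op 10: conn=-8 S1=48 S2=31 S3=28 S4=16 blocked=[1, 2, 3, 4]
Op 11: conn=-14 S1=42 S2=31 S3=28 S4=16 blocked=[1, 2, 3, 4]
Op 12: conn=-23 S1=42 S2=31 S3=19 S4=16 blocked=[1, 2, 3, 4]
Op 13: conn=-36 S1=42 S2=31 S3=19 S4=3 blocked=[1, 2, 3, 4]

Answer: -36 42 31 19 3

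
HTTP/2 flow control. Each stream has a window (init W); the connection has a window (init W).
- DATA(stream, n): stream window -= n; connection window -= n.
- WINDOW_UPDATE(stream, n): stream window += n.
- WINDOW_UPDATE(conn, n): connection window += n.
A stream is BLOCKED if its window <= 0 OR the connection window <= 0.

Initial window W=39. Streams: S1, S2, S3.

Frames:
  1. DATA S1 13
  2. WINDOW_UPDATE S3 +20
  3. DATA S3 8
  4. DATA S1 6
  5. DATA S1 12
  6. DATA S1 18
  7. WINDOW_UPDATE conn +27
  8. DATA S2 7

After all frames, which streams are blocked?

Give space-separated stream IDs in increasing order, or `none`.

Answer: S1

Derivation:
Op 1: conn=26 S1=26 S2=39 S3=39 blocked=[]
Op 2: conn=26 S1=26 S2=39 S3=59 blocked=[]
Op 3: conn=18 S1=26 S2=39 S3=51 blocked=[]
Op 4: conn=12 S1=20 S2=39 S3=51 blocked=[]
Op 5: conn=0 S1=8 S2=39 S3=51 blocked=[1, 2, 3]
Op 6: conn=-18 S1=-10 S2=39 S3=51 blocked=[1, 2, 3]
Op 7: conn=9 S1=-10 S2=39 S3=51 blocked=[1]
Op 8: conn=2 S1=-10 S2=32 S3=51 blocked=[1]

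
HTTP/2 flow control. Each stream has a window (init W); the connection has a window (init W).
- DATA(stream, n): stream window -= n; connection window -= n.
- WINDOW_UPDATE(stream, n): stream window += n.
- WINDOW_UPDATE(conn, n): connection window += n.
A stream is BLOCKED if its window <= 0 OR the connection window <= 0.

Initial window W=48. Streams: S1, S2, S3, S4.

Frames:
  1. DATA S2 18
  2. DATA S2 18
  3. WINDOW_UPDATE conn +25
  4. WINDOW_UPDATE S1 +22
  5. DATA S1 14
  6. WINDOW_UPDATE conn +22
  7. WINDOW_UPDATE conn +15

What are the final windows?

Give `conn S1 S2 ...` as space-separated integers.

Answer: 60 56 12 48 48

Derivation:
Op 1: conn=30 S1=48 S2=30 S3=48 S4=48 blocked=[]
Op 2: conn=12 S1=48 S2=12 S3=48 S4=48 blocked=[]
Op 3: conn=37 S1=48 S2=12 S3=48 S4=48 blocked=[]
Op 4: conn=37 S1=70 S2=12 S3=48 S4=48 blocked=[]
Op 5: conn=23 S1=56 S2=12 S3=48 S4=48 blocked=[]
Op 6: conn=45 S1=56 S2=12 S3=48 S4=48 blocked=[]
Op 7: conn=60 S1=56 S2=12 S3=48 S4=48 blocked=[]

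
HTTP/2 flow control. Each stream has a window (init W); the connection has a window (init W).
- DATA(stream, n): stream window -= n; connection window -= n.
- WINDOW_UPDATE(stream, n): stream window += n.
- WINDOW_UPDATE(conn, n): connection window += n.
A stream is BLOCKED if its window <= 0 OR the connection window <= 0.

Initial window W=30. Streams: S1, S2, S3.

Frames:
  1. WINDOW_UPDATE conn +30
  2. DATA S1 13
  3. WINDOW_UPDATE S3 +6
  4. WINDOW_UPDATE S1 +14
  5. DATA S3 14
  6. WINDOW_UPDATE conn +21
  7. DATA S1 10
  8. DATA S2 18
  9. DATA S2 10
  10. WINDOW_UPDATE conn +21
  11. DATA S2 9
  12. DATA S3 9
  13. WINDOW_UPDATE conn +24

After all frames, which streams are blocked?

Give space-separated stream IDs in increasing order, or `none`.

Op 1: conn=60 S1=30 S2=30 S3=30 blocked=[]
Op 2: conn=47 S1=17 S2=30 S3=30 blocked=[]
Op 3: conn=47 S1=17 S2=30 S3=36 blocked=[]
Op 4: conn=47 S1=31 S2=30 S3=36 blocked=[]
Op 5: conn=33 S1=31 S2=30 S3=22 blocked=[]
Op 6: conn=54 S1=31 S2=30 S3=22 blocked=[]
Op 7: conn=44 S1=21 S2=30 S3=22 blocked=[]
Op 8: conn=26 S1=21 S2=12 S3=22 blocked=[]
Op 9: conn=16 S1=21 S2=2 S3=22 blocked=[]
Op 10: conn=37 S1=21 S2=2 S3=22 blocked=[]
Op 11: conn=28 S1=21 S2=-7 S3=22 blocked=[2]
Op 12: conn=19 S1=21 S2=-7 S3=13 blocked=[2]
Op 13: conn=43 S1=21 S2=-7 S3=13 blocked=[2]

Answer: S2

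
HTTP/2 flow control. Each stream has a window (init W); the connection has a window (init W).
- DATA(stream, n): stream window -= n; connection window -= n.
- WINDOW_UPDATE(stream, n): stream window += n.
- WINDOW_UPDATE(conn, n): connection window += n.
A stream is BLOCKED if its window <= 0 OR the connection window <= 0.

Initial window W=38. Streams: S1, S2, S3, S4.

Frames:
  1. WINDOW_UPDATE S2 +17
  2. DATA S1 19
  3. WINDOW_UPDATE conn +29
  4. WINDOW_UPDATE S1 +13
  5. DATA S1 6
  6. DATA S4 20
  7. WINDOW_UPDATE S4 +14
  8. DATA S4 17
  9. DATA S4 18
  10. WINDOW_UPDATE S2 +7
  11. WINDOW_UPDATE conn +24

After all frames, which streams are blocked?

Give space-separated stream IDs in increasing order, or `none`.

Op 1: conn=38 S1=38 S2=55 S3=38 S4=38 blocked=[]
Op 2: conn=19 S1=19 S2=55 S3=38 S4=38 blocked=[]
Op 3: conn=48 S1=19 S2=55 S3=38 S4=38 blocked=[]
Op 4: conn=48 S1=32 S2=55 S3=38 S4=38 blocked=[]
Op 5: conn=42 S1=26 S2=55 S3=38 S4=38 blocked=[]
Op 6: conn=22 S1=26 S2=55 S3=38 S4=18 blocked=[]
Op 7: conn=22 S1=26 S2=55 S3=38 S4=32 blocked=[]
Op 8: conn=5 S1=26 S2=55 S3=38 S4=15 blocked=[]
Op 9: conn=-13 S1=26 S2=55 S3=38 S4=-3 blocked=[1, 2, 3, 4]
Op 10: conn=-13 S1=26 S2=62 S3=38 S4=-3 blocked=[1, 2, 3, 4]
Op 11: conn=11 S1=26 S2=62 S3=38 S4=-3 blocked=[4]

Answer: S4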